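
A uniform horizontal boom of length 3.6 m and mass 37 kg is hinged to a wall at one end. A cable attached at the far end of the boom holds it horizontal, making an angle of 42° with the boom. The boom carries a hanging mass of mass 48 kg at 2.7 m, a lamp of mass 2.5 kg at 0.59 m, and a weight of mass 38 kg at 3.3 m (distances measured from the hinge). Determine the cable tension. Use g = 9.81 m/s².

Choose the hinge as the axis so the unknown hinge reaction has zero arm there.
Beam weight: 37 × 9.81 = 363 N down at 1.8 m → arm 1.8 m, τ = 363 × 1.8 = 653.4 N·m clockwise.
Hanging mass: 48 × 9.81 = 470.9 N down at 2.7 m → arm 2.7 m, τ = 470.9 × 2.7 = 1271 N·m clockwise.
Lamp: 2.5 × 9.81 = 24.53 N down at 0.59 m → arm 0.59 m, τ = 24.53 × 0.59 = 14.47 N·m clockwise.
Weight: 38 × 9.81 = 372.8 N down at 3.3 m → arm 3.3 m, τ = 372.8 × 3.3 = 1230 N·m clockwise.
Total clockwise load moment = 3169 N·m.
The cable tension T acts at 3.6 m; only its component perpendicular to the boom, T sinθ, produces torque. sin 42° = 0.6691.
Στ = 0 ⇒ T × 3.6 × 0.6691 = 3169 ⇒ T = 3169 / 2.409 = 1320 N.

T ≈ 1320 N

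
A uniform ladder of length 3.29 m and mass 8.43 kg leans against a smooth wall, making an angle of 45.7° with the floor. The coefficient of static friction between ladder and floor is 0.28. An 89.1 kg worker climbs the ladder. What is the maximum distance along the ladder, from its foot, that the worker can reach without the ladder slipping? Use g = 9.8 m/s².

Sum moments about the foot of the ladder (the floor normal and friction both act there and drop out).
Ladder weight 8.43×9.8 = 82.61 N acts at 1.645 m along the ladder; its horizontal arm is 1.645·cos45.7° = 1.149 m → τ = 94.92 N·m clockwise.
Worker weight 89.1×9.8 = 873.2 N at distance d → arm d·cos45.7° → τ = 873.2·d·0.6984 clockwise.
Wall normal N at the top has arm L sinθ = 2.355 m counterclockwise, so Στ = 0 gives N·2.355 = 94.92 + 609.8·d.
ΣFy = 0 ⇒ N_floor = 955.8 N, so the maximum friction is μ_s·N_floor = 0.28×955.8 = 267.6 N. ΣFx = 0 ⇒ N_wall = f, so at the slipping point N = 267.6 N.
Substituting: 267.6×2.355 = 94.92 + 609.8·d ⇒ d = (630.2 − 94.92) / 609.8 = 0.878 m.

d ≈ 0.878 m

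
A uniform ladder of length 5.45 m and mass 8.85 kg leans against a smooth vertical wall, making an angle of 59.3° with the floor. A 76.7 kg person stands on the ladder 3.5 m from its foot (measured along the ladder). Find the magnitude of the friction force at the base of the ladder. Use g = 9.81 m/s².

f ≈ 313 N

Take moments about the foot of the ladder.
Ladder weight 8.85×9.81 = 86.82 N acts at 2.725 m along the ladder; its horizontal arm is 2.725·cos59.3° = 1.391 m → τ = 120.8 N·m clockwise.
Person: 76.7×9.81 = 752.4 N at 3.5 m → arm 1.787 m → τ = 1345 N·m clockwise.
Wall normal N acts horizontally at the top; its moment arm is the height L sinθ = 5.45·sin59.3° = 4.686 m, counterclockwise.
Balancing moments: N × 4.686 = 1466, giving N = 313 N.
ΣFx = 0: friction at the foot balances the wall's push, so f = N_wall = 313 N.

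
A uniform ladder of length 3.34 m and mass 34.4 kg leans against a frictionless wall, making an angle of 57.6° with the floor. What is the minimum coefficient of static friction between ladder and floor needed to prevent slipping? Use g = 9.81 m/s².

About the foot of the ladder:
Ladder weight 34.4×9.81 = 337.5 N acts at 1.67 m along the ladder; its horizontal arm is 1.67·cos57.6° = 0.8948 m → τ = 302 N·m clockwise.
Wall normal N acts horizontally at the top; its moment arm is the height L sinθ = 3.34·sin57.6° = 2.82 m, counterclockwise.
For rotational equilibrium, N × 2.82 = 302, so N = 107.1 N.
ΣFx = 0 ⇒ f = N_wall = 107.1 N. ΣFy = 0 ⇒ N_floor = 337.5 N.
μ_min = f / N_floor = 107.1 / 337.5 = 0.317.

μ_min ≈ 0.317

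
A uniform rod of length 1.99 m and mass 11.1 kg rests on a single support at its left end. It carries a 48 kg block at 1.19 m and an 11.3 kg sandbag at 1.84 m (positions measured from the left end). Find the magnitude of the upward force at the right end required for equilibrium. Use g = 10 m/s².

Choose the left end as the axis so the unknown pivot reaction has zero arm there.
Beam weight: 11.1 × 10 = 111 N down at 0.995 m → arm 0.995 m, τ = 111 × 0.995 = 110.4 N·m clockwise.
Block: 48 × 10 = 480 N down at 1.19 m → arm 1.19 m, τ = 480 × 1.19 = 571.2 N·m clockwise.
Sandbag: 11.3 × 10 = 113 N down at 1.84 m → arm 1.84 m, τ = 113 × 1.84 = 207.9 N·m clockwise.
Net moment of the loads = 889.5 N·m clockwise.
The upward force F acts at the right end, arm 1.99 m, giving F × 1.99 counterclockwise.
Setting net torque to zero: F × 1.99 = 889.5 → F = 889.5 / 1.99 = 447 N.

F ≈ 447 N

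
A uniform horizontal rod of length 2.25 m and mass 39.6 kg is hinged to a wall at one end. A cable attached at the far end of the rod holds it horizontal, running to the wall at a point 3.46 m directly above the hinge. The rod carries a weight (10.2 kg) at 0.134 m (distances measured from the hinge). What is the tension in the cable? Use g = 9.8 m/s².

T ≈ 239 N

Taking torques about the hinge:
Beam weight: 39.6 × 9.8 = 388.1 N down at 1.125 m → arm 1.125 m, τ = 388.1 × 1.125 = 436.6 N·m clockwise.
Weight: 10.2 × 9.8 = 99.96 N down at 0.134 m → arm 0.134 m, τ = 99.96 × 0.134 = 13.39 N·m clockwise.
Total clockwise load moment = 450 N·m.
The cable tension T acts at 2.25 m; only its component perpendicular to the rod, T sinθ, produces torque. sinθ = h/√(h²+d²) = 3.46/√(3.46²+2.25²) = 0.8383.
For rotational equilibrium, T × 2.25 × 0.8383 = 450, so T = 450 / 1.886 = 239 N.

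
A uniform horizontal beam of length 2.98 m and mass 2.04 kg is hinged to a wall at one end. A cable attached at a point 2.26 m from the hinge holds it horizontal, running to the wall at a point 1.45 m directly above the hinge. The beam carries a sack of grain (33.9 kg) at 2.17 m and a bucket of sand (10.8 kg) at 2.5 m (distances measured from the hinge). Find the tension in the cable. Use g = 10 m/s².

T ≈ 849 N

Sum moments about the hinge (the unknown hinge reaction has zero arm there).
Beam weight: 2.04 × 10 = 20.4 N down at 1.49 m → arm 1.49 m, τ = 20.4 × 1.49 = 30.4 N·m clockwise.
Sack of grain: 33.9 × 10 = 339 N down at 2.17 m → arm 2.17 m, τ = 339 × 2.17 = 735.6 N·m clockwise.
Bucket of sand: 10.8 × 10 = 108 N down at 2.5 m → arm 2.5 m, τ = 108 × 2.5 = 270 N·m clockwise.
Total clockwise load moment = 1036 N·m.
The cable tension T acts at 2.26 m; only its component perpendicular to the beam, T sinθ, produces torque. sinθ = h/√(h²+d²) = 1.45/√(1.45²+2.26²) = 0.54.
For rotational equilibrium, T × 2.26 × 0.54 = 1036, so T = 1036 / 1.22 = 849 N.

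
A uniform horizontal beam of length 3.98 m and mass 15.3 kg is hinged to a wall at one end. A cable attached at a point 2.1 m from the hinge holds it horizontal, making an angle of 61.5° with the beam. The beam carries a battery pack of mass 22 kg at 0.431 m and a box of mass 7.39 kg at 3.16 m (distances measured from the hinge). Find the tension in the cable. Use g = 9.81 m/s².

Sum moments about the hinge (the unknown hinge reaction has zero arm there).
Beam weight: 15.3 × 9.81 = 150.1 N down at 1.99 m → arm 1.99 m, τ = 150.1 × 1.99 = 298.7 N·m clockwise.
Battery pack: 22 × 9.81 = 215.8 N down at 0.431 m → arm 0.431 m, τ = 215.8 × 0.431 = 93.01 N·m clockwise.
Box: 7.39 × 9.81 = 72.5 N down at 3.16 m → arm 3.16 m, τ = 72.5 × 3.16 = 229.1 N·m clockwise.
Total clockwise load moment = 620.8 N·m.
The cable tension T acts at 2.1 m; only its component perpendicular to the beam, T sinθ, produces torque. sin 61.5° = 0.8788.
For rotational equilibrium, T × 2.1 × 0.8788 = 620.8, so T = 620.8 / 1.845 = 336 N.

T ≈ 336 N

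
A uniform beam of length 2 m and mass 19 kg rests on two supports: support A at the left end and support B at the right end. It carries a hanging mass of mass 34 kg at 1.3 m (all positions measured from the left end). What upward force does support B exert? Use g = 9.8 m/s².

Choose support A as the axis so its reaction then has zero moment arm.
Beam weight: 19 × 9.8 = 186.2 N down at 1 m → arm 1 m, τ = 186.2 × 1 = 186.2 N·m clockwise.
Hanging mass: 34 × 9.8 = 333.2 N down at 1.3 m → arm 1.3 m, τ = 333.2 × 1.3 = 433.2 N·m clockwise.
Net load moment about support A = 619.4 N·m clockwise.
Reaction R at support B is upward at 2 m, arm 2 m → moment R × 2 counterclockwise.
Setting net torque to zero: R × 2 = 619.4 → R = 310 N.

R_B ≈ 310 N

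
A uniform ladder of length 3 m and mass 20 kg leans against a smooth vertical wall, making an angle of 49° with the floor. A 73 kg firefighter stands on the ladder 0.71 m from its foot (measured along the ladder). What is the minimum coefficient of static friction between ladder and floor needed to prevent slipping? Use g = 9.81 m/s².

About the foot of the ladder:
Ladder weight 20×9.81 = 196.2 N acts at 1.5 m along the ladder; its horizontal arm is 1.5·cos49° = 0.9841 m → τ = 193.1 N·m clockwise.
Firefighter: 73×9.81 = 716.1 N at 0.71 m → arm 0.4658 m → τ = 333.6 N·m clockwise.
Wall normal N acts horizontally at the top; its moment arm is the height L sinθ = 3·sin49° = 2.264 m, counterclockwise.
Setting net torque to zero: N × 2.264 = 526.7 → N = 232.6 N.
ΣFx = 0 ⇒ f = N_wall = 232.6 N. ΣFy = 0 ⇒ N_floor = 912.3 N.
μ_min = f / N_floor = 232.6 / 912.3 = 0.255.

μ_min ≈ 0.255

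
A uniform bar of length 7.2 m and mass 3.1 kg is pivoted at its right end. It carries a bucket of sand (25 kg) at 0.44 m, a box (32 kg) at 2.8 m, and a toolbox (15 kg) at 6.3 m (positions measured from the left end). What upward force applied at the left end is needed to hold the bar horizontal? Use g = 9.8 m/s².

F ≈ 455 N

Choose the right end as the axis so the unknown pivot reaction has zero arm there.
Beam weight: 3.1 × 9.8 = 30.38 N down at 3.6 m → arm 3.6 m, τ = 30.38 × 3.6 = 109.4 N·m counterclockwise.
Bucket of sand: 25 × 9.8 = 245 N down at 0.44 m → arm 6.76 m, τ = 245 × 6.76 = 1656 N·m counterclockwise.
Box: 32 × 9.8 = 313.6 N down at 2.8 m → arm 4.4 m, τ = 313.6 × 4.4 = 1380 N·m counterclockwise.
Toolbox: 15 × 9.8 = 147 N down at 6.3 m → arm 0.9 m, τ = 147 × 0.9 = 132.3 N·m counterclockwise.
Net moment of the loads = 3278 N·m counterclockwise.
The upward force F acts at the left end, arm 7.2 m, giving F × 7.2 clockwise.
Setting net torque to zero: F × 7.2 = 3278 → F = 3278 / 7.2 = 455 N.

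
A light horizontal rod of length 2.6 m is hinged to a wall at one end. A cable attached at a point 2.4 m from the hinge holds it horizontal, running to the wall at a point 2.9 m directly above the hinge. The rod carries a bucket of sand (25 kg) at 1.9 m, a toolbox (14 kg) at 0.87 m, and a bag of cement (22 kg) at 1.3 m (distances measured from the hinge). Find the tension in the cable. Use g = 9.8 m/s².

T ≈ 468 N

About the hinge:
Bucket of sand: 25 × 9.8 = 245 N down at 1.9 m → arm 1.9 m, τ = 245 × 1.9 = 465.5 N·m clockwise.
Toolbox: 14 × 9.8 = 137.2 N down at 0.87 m → arm 0.87 m, τ = 137.2 × 0.87 = 119.4 N·m clockwise.
Bag of cement: 22 × 9.8 = 215.6 N down at 1.3 m → arm 1.3 m, τ = 215.6 × 1.3 = 280.3 N·m clockwise.
Total clockwise load moment = 865.2 N·m.
The cable tension T acts at 2.4 m; only its component perpendicular to the rod, T sinθ, produces torque. sinθ = h/√(h²+d²) = 2.9/√(2.9²+2.4²) = 0.7704.
Στ = 0 ⇒ T × 2.4 × 0.7704 = 865.2 ⇒ T = 865.2 / 1.849 = 468 N.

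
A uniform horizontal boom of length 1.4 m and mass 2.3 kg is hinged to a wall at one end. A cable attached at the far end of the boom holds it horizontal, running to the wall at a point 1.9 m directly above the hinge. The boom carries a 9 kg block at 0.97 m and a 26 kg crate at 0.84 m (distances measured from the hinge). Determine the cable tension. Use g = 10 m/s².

Take moments about the hinge.
Beam weight: 2.3 × 10 = 23 N down at 0.7 m → arm 0.7 m, τ = 23 × 0.7 = 16.1 N·m clockwise.
Block: 9 × 10 = 90 N down at 0.97 m → arm 0.97 m, τ = 90 × 0.97 = 87.3 N·m clockwise.
Crate: 26 × 10 = 260 N down at 0.84 m → arm 0.84 m, τ = 260 × 0.84 = 218.4 N·m clockwise.
Total clockwise load moment = 321.8 N·m.
The cable tension T acts at 1.4 m; only its component perpendicular to the boom, T sinθ, produces torque. sinθ = h/√(h²+d²) = 1.9/√(1.9²+1.4²) = 0.8051.
Balancing moments: T × 1.4 × 0.8051 = 321.8, giving T = 321.8 / 1.127 = 286 N.

T ≈ 286 N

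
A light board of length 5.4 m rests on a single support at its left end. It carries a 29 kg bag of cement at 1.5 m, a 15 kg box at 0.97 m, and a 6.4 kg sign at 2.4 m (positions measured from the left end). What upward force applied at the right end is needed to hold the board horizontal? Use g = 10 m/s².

Take moments about the left end.
Bag of cement: 29 × 10 = 290 N down at 1.5 m → arm 1.5 m, τ = 290 × 1.5 = 435 N·m clockwise.
Box: 15 × 10 = 150 N down at 0.97 m → arm 0.97 m, τ = 150 × 0.97 = 145.5 N·m clockwise.
Sign: 6.4 × 10 = 64 N down at 2.4 m → arm 2.4 m, τ = 64 × 2.4 = 153.6 N·m clockwise.
Net moment of the loads = 734.1 N·m clockwise.
The upward force F acts at the right end, arm 5.4 m, giving F × 5.4 counterclockwise.
For rotational equilibrium, F × 5.4 = 734.1, so F = 734.1 / 5.4 = 136 N.

F ≈ 136 N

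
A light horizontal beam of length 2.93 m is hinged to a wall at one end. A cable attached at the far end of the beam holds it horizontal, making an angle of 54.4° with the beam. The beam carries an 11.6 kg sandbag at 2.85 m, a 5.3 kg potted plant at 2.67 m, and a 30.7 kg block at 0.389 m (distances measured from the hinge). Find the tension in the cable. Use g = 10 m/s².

Sum moments about the hinge (the unknown hinge reaction has zero arm there).
Sandbag: 11.6 × 10 = 116 N down at 2.85 m → arm 2.85 m, τ = 116 × 2.85 = 330.6 N·m clockwise.
Potted plant: 5.3 × 10 = 53 N down at 2.67 m → arm 2.67 m, τ = 53 × 2.67 = 141.5 N·m clockwise.
Block: 30.7 × 10 = 307 N down at 0.389 m → arm 0.389 m, τ = 307 × 0.389 = 119.4 N·m clockwise.
Total clockwise load moment = 591.5 N·m.
The cable tension T acts at 2.93 m; only its component perpendicular to the beam, T sinθ, produces torque. sin 54.4° = 0.8131.
For rotational equilibrium, T × 2.93 × 0.8131 = 591.5, so T = 591.5 / 2.382 = 248 N.

T ≈ 248 N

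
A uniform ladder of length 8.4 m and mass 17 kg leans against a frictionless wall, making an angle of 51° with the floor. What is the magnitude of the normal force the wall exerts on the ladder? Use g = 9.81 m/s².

N_wall ≈ 67.5 N

Take moments about the foot of the ladder.
Ladder weight 17×9.81 = 166.8 N acts at 4.2 m along the ladder; its horizontal arm is 4.2·cos51° = 2.643 m → τ = 440.9 N·m clockwise.
Wall normal N acts horizontally at the top; its moment arm is the height L sinθ = 8.4·sin51° = 6.528 m, counterclockwise.
For rotational equilibrium, N × 6.528 = 440.9, so N = 67.5 N.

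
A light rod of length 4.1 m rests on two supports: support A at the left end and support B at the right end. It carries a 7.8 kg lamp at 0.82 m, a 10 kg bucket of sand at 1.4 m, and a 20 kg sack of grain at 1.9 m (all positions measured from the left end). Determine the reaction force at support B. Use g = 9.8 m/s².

R_B ≈ 140 N

Taking torques about support A:
Lamp: 7.8 × 9.8 = 76.44 N down at 0.82 m → arm 0.82 m, τ = 76.44 × 0.82 = 62.68 N·m clockwise.
Bucket of sand: 10 × 9.8 = 98 N down at 1.4 m → arm 1.4 m, τ = 98 × 1.4 = 137.2 N·m clockwise.
Sack of grain: 20 × 9.8 = 196 N down at 1.9 m → arm 1.9 m, τ = 196 × 1.9 = 372.4 N·m clockwise.
Net load moment about support A = 572.3 N·m clockwise.
Reaction R at support B is upward at 4.1 m, arm 4.1 m → moment R × 4.1 counterclockwise.
Balancing moments: R × 4.1 = 572.3, giving R = 140 N.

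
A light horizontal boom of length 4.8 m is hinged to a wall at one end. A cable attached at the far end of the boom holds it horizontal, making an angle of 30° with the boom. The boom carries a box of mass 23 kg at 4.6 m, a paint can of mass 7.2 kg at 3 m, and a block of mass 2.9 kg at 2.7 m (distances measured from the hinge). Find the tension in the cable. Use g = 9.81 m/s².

T ≈ 553 N

Taking torques about the hinge:
Box: 23 × 9.81 = 225.6 N down at 4.6 m → arm 4.6 m, τ = 225.6 × 4.6 = 1038 N·m clockwise.
Paint can: 7.2 × 9.81 = 70.63 N down at 3 m → arm 3 m, τ = 70.63 × 3 = 211.9 N·m clockwise.
Block: 2.9 × 9.81 = 28.45 N down at 2.7 m → arm 2.7 m, τ = 28.45 × 2.7 = 76.81 N·m clockwise.
Total clockwise load moment = 1327 N·m.
The cable tension T acts at 4.8 m; only its component perpendicular to the boom, T sinθ, produces torque. sin 30° = 0.5.
Στ = 0 ⇒ T × 4.8 × 0.5 = 1327 ⇒ T = 1327 / 2.4 = 553 N.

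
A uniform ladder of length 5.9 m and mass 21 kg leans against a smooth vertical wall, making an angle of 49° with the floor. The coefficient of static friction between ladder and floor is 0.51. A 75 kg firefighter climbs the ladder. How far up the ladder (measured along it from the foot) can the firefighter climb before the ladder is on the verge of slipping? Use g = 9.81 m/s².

d ≈ 3.6 m

Sum moments about the foot of the ladder (the floor normal and friction both act there and drop out).
Ladder weight 21×9.81 = 206 N acts at 2.95 m along the ladder; its horizontal arm is 2.95·cos49° = 1.935 m → τ = 398.6 N·m clockwise.
Firefighter weight 75×9.81 = 735.8 N at distance d → arm d·cos49° → τ = 735.8·d·0.6561 clockwise.
Wall normal N at the top has arm L sinθ = 4.453 m counterclockwise, so Στ = 0 gives N·4.453 = 398.6 + 482.8·d.
ΣFy = 0 ⇒ N_floor = 941.8 N, so the maximum friction is μ_s·N_floor = 0.51×941.8 = 480.3 N. ΣFx = 0 ⇒ N_wall = f, so at the slipping point N = 480.3 N.
Substituting: 480.3×4.453 = 398.6 + 482.8·d ⇒ d = (2139 − 398.6) / 482.8 = 3.6 m.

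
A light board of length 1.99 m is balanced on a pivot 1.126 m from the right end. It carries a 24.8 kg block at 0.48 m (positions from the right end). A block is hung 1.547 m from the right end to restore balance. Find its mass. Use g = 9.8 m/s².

m ≈ 38.1 kg

Sum moments about the pivot (at 1.126 m from the right end) (the support reaction has zero arm there).
Block: 24.8 × 9.8 = 243 N down at 0.48 m → arm 0.646 m, τ = 243 × 0.646 = 157 N·m clockwise.
Net moment of known loads = 157 N·m clockwise.
An unknown mass m at 1.547 m has arm 0.421 m; its moment is m·g·0.421 counterclockwise.
Balancing moments: m × 9.8 × 0.421 = 157, giving m = 157 / (9.8 × 0.421) = 38.1 kg.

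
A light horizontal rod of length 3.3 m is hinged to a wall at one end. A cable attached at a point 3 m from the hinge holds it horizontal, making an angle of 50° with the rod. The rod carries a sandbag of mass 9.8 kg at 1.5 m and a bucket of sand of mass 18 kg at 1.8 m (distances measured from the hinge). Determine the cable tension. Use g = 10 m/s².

T ≈ 205 N

Sum moments about the hinge (the unknown hinge reaction has zero arm there).
Sandbag: 9.8 × 10 = 98 N down at 1.5 m → arm 1.5 m, τ = 98 × 1.5 = 147 N·m clockwise.
Bucket of sand: 18 × 10 = 180 N down at 1.8 m → arm 1.8 m, τ = 180 × 1.8 = 324 N·m clockwise.
Total clockwise load moment = 471 N·m.
The cable tension T acts at 3 m; only its component perpendicular to the rod, T sinθ, produces torque. sin 50° = 0.766.
Balancing moments: T × 3 × 0.766 = 471, giving T = 471 / 2.298 = 205 N.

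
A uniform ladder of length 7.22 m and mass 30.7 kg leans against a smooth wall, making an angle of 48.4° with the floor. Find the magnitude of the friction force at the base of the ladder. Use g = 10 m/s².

Choose the foot of the ladder as the axis so the floor normal and friction both act there and drop out.
Ladder weight 30.7×10 = 307 N acts at 3.61 m along the ladder; its horizontal arm is 3.61·cos48.4° = 2.397 m → τ = 735.9 N·m clockwise.
Wall normal N acts horizontally at the top; its moment arm is the height L sinθ = 7.22·sin48.4° = 5.399 m, counterclockwise.
Setting net torque to zero: N × 5.399 = 735.9 → N = 136 N.
ΣFx = 0: friction at the foot balances the wall's push, so f = N_wall = 136 N.

f ≈ 136 N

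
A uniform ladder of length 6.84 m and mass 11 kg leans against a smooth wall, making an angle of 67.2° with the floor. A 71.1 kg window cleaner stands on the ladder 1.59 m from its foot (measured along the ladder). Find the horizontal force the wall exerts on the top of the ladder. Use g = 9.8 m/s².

Choose the foot of the ladder as the axis so the floor normal and friction both act there and drop out.
Ladder weight 11×9.8 = 107.8 N acts at 3.42 m along the ladder; its horizontal arm is 3.42·cos67.2° = 1.325 m → τ = 142.8 N·m clockwise.
Window cleaner: 71.1×9.8 = 696.8 N at 1.59 m → arm 0.6161 m → τ = 429.3 N·m clockwise.
Wall normal N acts horizontally at the top; its moment arm is the height L sinθ = 6.84·sin67.2° = 6.306 m, counterclockwise.
For rotational equilibrium, N × 6.306 = 572.1, so N = 90.7 N.

N_wall ≈ 90.7 N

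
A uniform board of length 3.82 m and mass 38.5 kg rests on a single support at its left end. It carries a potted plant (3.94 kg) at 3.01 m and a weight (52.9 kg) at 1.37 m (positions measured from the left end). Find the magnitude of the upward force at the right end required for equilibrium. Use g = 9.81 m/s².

F ≈ 405 N

About the left end:
Beam weight: 38.5 × 9.81 = 377.7 N down at 1.91 m → arm 1.91 m, τ = 377.7 × 1.91 = 721.4 N·m clockwise.
Potted plant: 3.94 × 9.81 = 38.65 N down at 3.01 m → arm 3.01 m, τ = 38.65 × 3.01 = 116.3 N·m clockwise.
Weight: 52.9 × 9.81 = 518.9 N down at 1.37 m → arm 1.37 m, τ = 518.9 × 1.37 = 710.9 N·m clockwise.
Net moment of the loads = 1549 N·m clockwise.
The upward force F acts at the right end, arm 3.82 m, giving F × 3.82 counterclockwise.
Setting net torque to zero: F × 3.82 = 1549 → F = 1549 / 3.82 = 405 N.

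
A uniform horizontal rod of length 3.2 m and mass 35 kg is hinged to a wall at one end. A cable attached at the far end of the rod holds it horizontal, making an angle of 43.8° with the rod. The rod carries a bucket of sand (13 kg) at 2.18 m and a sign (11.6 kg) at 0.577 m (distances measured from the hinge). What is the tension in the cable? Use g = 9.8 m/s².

Taking torques about the hinge:
Beam weight: 35 × 9.8 = 343 N down at 1.6 m → arm 1.6 m, τ = 343 × 1.6 = 548.8 N·m clockwise.
Bucket of sand: 13 × 9.8 = 127.4 N down at 2.18 m → arm 2.18 m, τ = 127.4 × 2.18 = 277.7 N·m clockwise.
Sign: 11.6 × 9.8 = 113.7 N down at 0.577 m → arm 0.577 m, τ = 113.7 × 0.577 = 65.6 N·m clockwise.
Total clockwise load moment = 892.1 N·m.
The cable tension T acts at 3.2 m; only its component perpendicular to the rod, T sinθ, produces torque. sin 43.8° = 0.6921.
Balancing moments: T × 3.2 × 0.6921 = 892.1, giving T = 892.1 / 2.215 = 403 N.

T ≈ 403 N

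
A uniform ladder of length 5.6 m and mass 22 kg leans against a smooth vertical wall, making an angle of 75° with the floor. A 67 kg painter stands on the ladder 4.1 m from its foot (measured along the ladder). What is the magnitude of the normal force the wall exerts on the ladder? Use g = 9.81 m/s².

Take moments about the foot of the ladder.
Ladder weight 22×9.81 = 215.8 N acts at 2.8 m along the ladder; its horizontal arm is 2.8·cos75° = 0.7247 m → τ = 156.4 N·m clockwise.
Painter: 67×9.81 = 657.3 N at 4.1 m → arm 1.061 m → τ = 697.4 N·m clockwise.
Wall normal N acts horizontally at the top; its moment arm is the height L sinθ = 5.6·sin75° = 5.409 m, counterclockwise.
Setting net torque to zero: N × 5.409 = 853.8 → N = 158 N.

N_wall ≈ 158 N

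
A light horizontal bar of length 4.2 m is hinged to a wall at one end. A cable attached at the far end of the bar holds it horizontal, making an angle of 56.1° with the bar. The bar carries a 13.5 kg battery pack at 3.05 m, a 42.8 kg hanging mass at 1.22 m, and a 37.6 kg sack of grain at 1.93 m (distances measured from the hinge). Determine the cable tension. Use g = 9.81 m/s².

Choose the hinge as the axis so the unknown hinge reaction has zero arm there.
Battery pack: 13.5 × 9.81 = 132.4 N down at 3.05 m → arm 3.05 m, τ = 132.4 × 3.05 = 403.8 N·m clockwise.
Hanging mass: 42.8 × 9.81 = 419.9 N down at 1.22 m → arm 1.22 m, τ = 419.9 × 1.22 = 512.3 N·m clockwise.
Sack of grain: 37.6 × 9.81 = 368.9 N down at 1.93 m → arm 1.93 m, τ = 368.9 × 1.93 = 712 N·m clockwise.
Total clockwise load moment = 1628 N·m.
The cable tension T acts at 4.2 m; only its component perpendicular to the bar, T sinθ, produces torque. sin 56.1° = 0.83.
For rotational equilibrium, T × 4.2 × 0.83 = 1628, so T = 1628 / 3.486 = 467 N.

T ≈ 467 N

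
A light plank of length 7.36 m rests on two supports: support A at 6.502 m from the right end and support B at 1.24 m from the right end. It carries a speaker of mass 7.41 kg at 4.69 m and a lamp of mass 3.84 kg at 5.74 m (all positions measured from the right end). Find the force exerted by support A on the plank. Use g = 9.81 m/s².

R_A ≈ 79.9 N

Choose support B as the axis so its reaction then has zero moment arm.
Speaker: 7.41 × 9.81 = 72.69 N down at 4.69 m → arm 3.45 m, τ = 72.69 × 3.45 = 250.8 N·m counterclockwise.
Lamp: 3.84 × 9.81 = 37.67 N down at 5.74 m → arm 4.5 m, τ = 37.67 × 4.5 = 169.5 N·m counterclockwise.
Net load moment about support B = 420.3 N·m counterclockwise.
Reaction R at support A is upward at 6.502 m, arm 5.262 m → moment R × 5.262 clockwise.
For rotational equilibrium, R × 5.262 = 420.3, so R = 79.9 N.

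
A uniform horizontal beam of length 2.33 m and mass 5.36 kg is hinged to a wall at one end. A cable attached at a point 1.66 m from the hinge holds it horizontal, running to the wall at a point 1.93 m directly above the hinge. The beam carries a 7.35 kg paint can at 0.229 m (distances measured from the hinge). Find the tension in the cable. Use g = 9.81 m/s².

Choose the hinge as the axis so the unknown hinge reaction has zero arm there.
Beam weight: 5.36 × 9.81 = 52.58 N down at 1.165 m → arm 1.165 m, τ = 52.58 × 1.165 = 61.26 N·m clockwise.
Paint can: 7.35 × 9.81 = 72.1 N down at 0.229 m → arm 0.229 m, τ = 72.1 × 0.229 = 16.51 N·m clockwise.
Total clockwise load moment = 77.77 N·m.
The cable tension T acts at 1.66 m; only its component perpendicular to the beam, T sinθ, produces torque. sinθ = h/√(h²+d²) = 1.93/√(1.93²+1.66²) = 0.7581.
For rotational equilibrium, T × 1.66 × 0.7581 = 77.77, so T = 77.77 / 1.258 = 61.8 N.

T ≈ 61.8 N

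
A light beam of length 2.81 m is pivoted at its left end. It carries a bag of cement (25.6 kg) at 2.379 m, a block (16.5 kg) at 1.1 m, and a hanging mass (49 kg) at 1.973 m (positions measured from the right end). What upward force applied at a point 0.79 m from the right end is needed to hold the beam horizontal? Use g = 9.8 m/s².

About the left end:
Bag of cement: 25.6 × 9.8 = 250.9 N down at 2.379 m → arm 0.431 m, τ = 250.9 × 0.431 = 108.1 N·m clockwise.
Block: 16.5 × 9.8 = 161.7 N down at 1.1 m → arm 1.71 m, τ = 161.7 × 1.71 = 276.5 N·m clockwise.
Hanging mass: 49 × 9.8 = 480.2 N down at 1.973 m → arm 0.837 m, τ = 480.2 × 0.837 = 401.9 N·m clockwise.
Net moment of the loads = 786.5 N·m clockwise.
The upward force F acts at a point 0.79 m from the right end, arm 2.02 m, giving F × 2.02 counterclockwise.
Balancing moments: F × 2.02 = 786.5, giving F = 786.5 / 2.02 = 389 N.

F ≈ 389 N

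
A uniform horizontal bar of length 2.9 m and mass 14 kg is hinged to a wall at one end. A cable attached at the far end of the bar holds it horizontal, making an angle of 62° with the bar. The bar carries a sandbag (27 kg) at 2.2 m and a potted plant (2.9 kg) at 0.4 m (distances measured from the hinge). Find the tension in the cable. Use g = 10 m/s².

T ≈ 316 N

Choose the hinge as the axis so the unknown hinge reaction has zero arm there.
Beam weight: 14 × 10 = 140 N down at 1.45 m → arm 1.45 m, τ = 140 × 1.45 = 203 N·m clockwise.
Sandbag: 27 × 10 = 270 N down at 2.2 m → arm 2.2 m, τ = 270 × 2.2 = 594 N·m clockwise.
Potted plant: 2.9 × 10 = 29 N down at 0.4 m → arm 0.4 m, τ = 29 × 0.4 = 11.6 N·m clockwise.
Total clockwise load moment = 808.6 N·m.
The cable tension T acts at 2.9 m; only its component perpendicular to the bar, T sinθ, produces torque. sin 62° = 0.8829.
For rotational equilibrium, T × 2.9 × 0.8829 = 808.6, so T = 808.6 / 2.56 = 316 N.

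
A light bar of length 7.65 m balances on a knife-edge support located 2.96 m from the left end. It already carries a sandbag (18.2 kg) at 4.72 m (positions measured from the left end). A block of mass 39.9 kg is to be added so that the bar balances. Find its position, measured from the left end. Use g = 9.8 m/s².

x ≈ 2.16 m from the left end

Take moments about the knife-edge support (at 2.96 m from the left end).
Sandbag: 18.2 × 9.8 = 178.4 N down at 4.72 m → arm 1.76 m, τ = 178.4 × 1.76 = 314 N·m clockwise.
Net moment of existing loads = 314 N·m clockwise.
The block weighs 39.9 × 9.8 = 391 N and must supply an equal counterclockwise moment, so its lever arm about the knife-edge support is 314 / 391 = 0.803 m.
That puts it at 2.96 − 0.803 = 2.16 m from the left end.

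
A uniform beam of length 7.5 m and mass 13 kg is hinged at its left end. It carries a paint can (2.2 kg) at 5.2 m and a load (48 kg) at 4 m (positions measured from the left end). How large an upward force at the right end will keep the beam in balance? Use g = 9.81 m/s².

F ≈ 330 N

Sum moments about the left end (the unknown pivot reaction has zero arm there).
Beam weight: 13 × 9.81 = 127.5 N down at 3.75 m → arm 3.75 m, τ = 127.5 × 3.75 = 478.1 N·m clockwise.
Paint can: 2.2 × 9.81 = 21.58 N down at 5.2 m → arm 5.2 m, τ = 21.58 × 5.2 = 112.2 N·m clockwise.
Load: 48 × 9.81 = 470.9 N down at 4 m → arm 4 m, τ = 470.9 × 4 = 1884 N·m clockwise.
Net moment of the loads = 2474 N·m clockwise.
The upward force F acts at the right end, arm 7.5 m, giving F × 7.5 counterclockwise.
Balancing moments: F × 7.5 = 2474, giving F = 2474 / 7.5 = 330 N.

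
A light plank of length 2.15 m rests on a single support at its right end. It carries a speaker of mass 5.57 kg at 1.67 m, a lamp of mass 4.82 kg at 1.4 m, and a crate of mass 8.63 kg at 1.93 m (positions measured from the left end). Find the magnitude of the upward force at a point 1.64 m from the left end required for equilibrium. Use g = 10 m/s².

F ≈ 161 N

Take moments about the right end.
Speaker: 5.57 × 10 = 55.7 N down at 1.67 m → arm 0.48 m, τ = 55.7 × 0.48 = 26.74 N·m counterclockwise.
Lamp: 4.82 × 10 = 48.2 N down at 1.4 m → arm 0.75 m, τ = 48.2 × 0.75 = 36.15 N·m counterclockwise.
Crate: 8.63 × 10 = 86.3 N down at 1.93 m → arm 0.22 m, τ = 86.3 × 0.22 = 18.99 N·m counterclockwise.
Net moment of the loads = 81.88 N·m counterclockwise.
The upward force F acts at a point 1.64 m from the left end, arm 0.51 m, giving F × 0.51 clockwise.
Setting net torque to zero: F × 0.51 = 81.88 → F = 81.88 / 0.51 = 161 N.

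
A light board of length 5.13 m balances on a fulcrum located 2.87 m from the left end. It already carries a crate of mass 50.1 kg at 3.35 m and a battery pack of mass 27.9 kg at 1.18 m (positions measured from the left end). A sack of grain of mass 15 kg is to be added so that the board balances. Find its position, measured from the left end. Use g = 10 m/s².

Taking torques about the fulcrum (at 2.87 m from the left end):
Crate: 50.1 × 10 = 501 N down at 3.35 m → arm 0.48 m, τ = 501 × 0.48 = 240.5 N·m clockwise.
Battery pack: 27.9 × 10 = 279 N down at 1.18 m → arm 1.69 m, τ = 279 × 1.69 = 471.5 N·m counterclockwise.
Net moment of existing loads = 231 N·m counterclockwise.
The sack of grain weighs 15 × 10 = 150 N and must supply an equal clockwise moment, so its lever arm about the fulcrum is 231 / 150 = 1.54 m.
That puts it at 2.87 + 1.54 = 4.41 m from the left end.

x ≈ 4.41 m from the left end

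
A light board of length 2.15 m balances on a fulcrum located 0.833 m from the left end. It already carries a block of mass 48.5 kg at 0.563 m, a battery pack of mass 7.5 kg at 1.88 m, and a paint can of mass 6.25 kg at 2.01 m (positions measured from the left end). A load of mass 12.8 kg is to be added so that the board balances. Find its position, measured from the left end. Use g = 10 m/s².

Choose the fulcrum (at 0.833 m from the left end) as the axis so the support reaction has zero arm there.
Block: 48.5 × 10 = 485 N down at 0.563 m → arm 0.27 m, τ = 485 × 0.27 = 131 N·m counterclockwise.
Battery pack: 7.5 × 10 = 75 N down at 1.88 m → arm 1.047 m, τ = 75 × 1.047 = 78.52 N·m clockwise.
Paint can: 6.25 × 10 = 62.5 N down at 2.01 m → arm 1.177 m, τ = 62.5 × 1.177 = 73.56 N·m clockwise.
Net moment of existing loads = 21.08 N·m clockwise.
The load weighs 12.8 × 10 = 128 N and must supply an equal counterclockwise moment, so its lever arm about the fulcrum is 21.08 / 128 = 0.165 m.
That puts it at 0.833 − 0.165 = 0.668 m from the left end.

x ≈ 0.668 m from the left end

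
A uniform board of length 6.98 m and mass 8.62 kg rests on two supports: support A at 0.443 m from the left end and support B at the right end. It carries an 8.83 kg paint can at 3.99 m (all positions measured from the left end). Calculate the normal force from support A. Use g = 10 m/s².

R_A ≈ 86.4 N

Take moments about support B.
Beam weight: 8.62 × 10 = 86.2 N down at 3.49 m → arm 3.49 m, τ = 86.2 × 3.49 = 300.8 N·m counterclockwise.
Paint can: 8.83 × 10 = 88.3 N down at 3.99 m → arm 2.99 m, τ = 88.3 × 2.99 = 264 N·m counterclockwise.
Net load moment about support B = 564.8 N·m counterclockwise.
Reaction R at support A is upward at 0.443 m, arm 6.537 m → moment R × 6.537 clockwise.
For rotational equilibrium, R × 6.537 = 564.8, so R = 86.4 N.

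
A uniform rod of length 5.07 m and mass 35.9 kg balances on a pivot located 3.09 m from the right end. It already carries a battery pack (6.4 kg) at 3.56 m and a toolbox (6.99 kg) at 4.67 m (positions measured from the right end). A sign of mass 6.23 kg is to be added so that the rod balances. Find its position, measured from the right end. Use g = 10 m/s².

Take moments about the pivot (at 3.09 m from the right end).
Beam weight: 35.9 × 10 = 359 N down at 2.535 m → arm 0.555 m, τ = 359 × 0.555 = 199.2 N·m clockwise.
Battery pack: 6.4 × 10 = 64 N down at 3.56 m → arm 0.47 m, τ = 64 × 0.47 = 30.08 N·m counterclockwise.
Toolbox: 6.99 × 10 = 69.9 N down at 4.67 m → arm 1.58 m, τ = 69.9 × 1.58 = 110.4 N·m counterclockwise.
Net moment of existing loads = 58.72 N·m clockwise.
The sign weighs 6.23 × 10 = 62.3 N and must supply an equal counterclockwise moment, so its lever arm about the pivot is 58.72 / 62.3 = 0.943 m.
That puts it at 3.09 + 0.943 = 4.03 m from the right end.

x ≈ 4.03 m from the right end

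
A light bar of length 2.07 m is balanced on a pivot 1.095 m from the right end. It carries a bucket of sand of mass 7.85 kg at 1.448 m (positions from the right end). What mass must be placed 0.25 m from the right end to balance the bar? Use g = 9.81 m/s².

Taking torques about the pivot (at 1.095 m from the right end):
Bucket of sand: 7.85 × 9.81 = 77.01 N down at 1.448 m → arm 0.353 m, τ = 77.01 × 0.353 = 27.18 N·m counterclockwise.
Net moment of known loads = 27.18 N·m counterclockwise.
An unknown mass m at 0.25 m has arm 0.845 m; its moment is m·g·0.845 clockwise.
For rotational equilibrium, m × 9.81 × 0.845 = 27.18, so m = 27.18 / (9.81 × 0.845) = 3.28 kg.

m ≈ 3.28 kg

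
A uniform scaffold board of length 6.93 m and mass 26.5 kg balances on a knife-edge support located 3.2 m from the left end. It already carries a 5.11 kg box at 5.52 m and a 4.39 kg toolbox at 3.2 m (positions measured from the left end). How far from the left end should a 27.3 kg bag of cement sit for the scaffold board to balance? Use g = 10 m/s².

x ≈ 2.51 m from the left end

Take moments about the knife-edge support (at 3.2 m from the left end).
Beam weight: 26.5 × 10 = 265 N down at 3.465 m → arm 0.265 m, τ = 265 × 0.265 = 70.23 N·m clockwise.
Box: 5.11 × 10 = 51.1 N down at 5.52 m → arm 2.32 m, τ = 51.1 × 2.32 = 118.6 N·m clockwise.
Toolbox: acts at the knife-edge support, moment arm 0 → no torque.
Net moment of existing loads = 188.8 N·m clockwise.
The bag of cement weighs 27.3 × 10 = 273 N and must supply an equal counterclockwise moment, so its lever arm about the knife-edge support is 188.8 / 273 = 0.692 m.
That puts it at 3.2 − 0.692 = 2.51 m from the left end.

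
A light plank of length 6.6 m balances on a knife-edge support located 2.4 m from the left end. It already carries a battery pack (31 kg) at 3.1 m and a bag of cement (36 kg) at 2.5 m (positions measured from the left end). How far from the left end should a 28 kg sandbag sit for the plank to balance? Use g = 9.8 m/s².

Taking torques about the knife-edge support (at 2.4 m from the left end):
Battery pack: 31 × 9.8 = 303.8 N down at 3.1 m → arm 0.7 m, τ = 303.8 × 0.7 = 212.7 N·m clockwise.
Bag of cement: 36 × 9.8 = 352.8 N down at 2.5 m → arm 0.1 m, τ = 352.8 × 0.1 = 35.28 N·m clockwise.
Net moment of existing loads = 248 N·m clockwise.
The sandbag weighs 28 × 9.8 = 274.4 N and must supply an equal counterclockwise moment, so its lever arm about the knife-edge support is 248 / 274.4 = 0.904 m.
That puts it at 2.4 − 0.904 = 1.5 m from the left end.

x ≈ 1.5 m from the left end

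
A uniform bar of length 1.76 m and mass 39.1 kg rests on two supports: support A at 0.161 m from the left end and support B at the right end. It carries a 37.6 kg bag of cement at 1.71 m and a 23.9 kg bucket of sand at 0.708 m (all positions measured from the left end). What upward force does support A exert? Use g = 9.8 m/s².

Choose support B as the axis so its reaction then has zero moment arm.
Beam weight: 39.1 × 9.8 = 383.2 N down at 0.88 m → arm 0.88 m, τ = 383.2 × 0.88 = 337.2 N·m counterclockwise.
Bag of cement: 37.6 × 9.8 = 368.5 N down at 1.71 m → arm 0.05 m, τ = 368.5 × 0.05 = 18.43 N·m counterclockwise.
Bucket of sand: 23.9 × 9.8 = 234.2 N down at 0.708 m → arm 1.052 m, τ = 234.2 × 1.052 = 246.4 N·m counterclockwise.
Net load moment about support B = 602 N·m counterclockwise.
Reaction R at support A is upward at 0.161 m, arm 1.599 m → moment R × 1.599 clockwise.
For rotational equilibrium, R × 1.599 = 602, so R = 376 N.

R_A ≈ 376 N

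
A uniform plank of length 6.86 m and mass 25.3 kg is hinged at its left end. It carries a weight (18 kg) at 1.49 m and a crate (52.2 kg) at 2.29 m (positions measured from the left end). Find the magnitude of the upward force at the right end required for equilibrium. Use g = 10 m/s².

F ≈ 340 N

Choose the left end as the axis so the unknown pivot reaction has zero arm there.
Beam weight: 25.3 × 10 = 253 N down at 3.43 m → arm 3.43 m, τ = 253 × 3.43 = 867.8 N·m clockwise.
Weight: 18 × 10 = 180 N down at 1.49 m → arm 1.49 m, τ = 180 × 1.49 = 268.2 N·m clockwise.
Crate: 52.2 × 10 = 522 N down at 2.29 m → arm 2.29 m, τ = 522 × 2.29 = 1195 N·m clockwise.
Net moment of the loads = 2331 N·m clockwise.
The upward force F acts at the right end, arm 6.86 m, giving F × 6.86 counterclockwise.
For rotational equilibrium, F × 6.86 = 2331, so F = 2331 / 6.86 = 340 N.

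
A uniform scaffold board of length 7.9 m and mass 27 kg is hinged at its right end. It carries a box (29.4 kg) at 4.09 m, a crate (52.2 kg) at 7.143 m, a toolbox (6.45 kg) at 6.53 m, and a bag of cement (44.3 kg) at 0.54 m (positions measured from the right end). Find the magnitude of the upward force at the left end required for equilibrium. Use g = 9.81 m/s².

F ≈ 827 N

Sum moments about the right end (the unknown pivot reaction has zero arm there).
Beam weight: 27 × 9.81 = 264.9 N down at 3.95 m → arm 3.95 m, τ = 264.9 × 3.95 = 1046 N·m counterclockwise.
Box: 29.4 × 9.81 = 288.4 N down at 4.09 m → arm 4.09 m, τ = 288.4 × 4.09 = 1180 N·m counterclockwise.
Crate: 52.2 × 9.81 = 512.1 N down at 7.143 m → arm 7.143 m, τ = 512.1 × 7.143 = 3658 N·m counterclockwise.
Toolbox: 6.45 × 9.81 = 63.27 N down at 6.53 m → arm 6.53 m, τ = 63.27 × 6.53 = 413.2 N·m counterclockwise.
Bag of cement: 44.3 × 9.81 = 434.6 N down at 0.54 m → arm 0.54 m, τ = 434.6 × 0.54 = 234.7 N·m counterclockwise.
Net moment of the loads = 6532 N·m counterclockwise.
The upward force F acts at the left end, arm 7.9 m, giving F × 7.9 clockwise.
Balancing moments: F × 7.9 = 6532, giving F = 6532 / 7.9 = 827 N.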